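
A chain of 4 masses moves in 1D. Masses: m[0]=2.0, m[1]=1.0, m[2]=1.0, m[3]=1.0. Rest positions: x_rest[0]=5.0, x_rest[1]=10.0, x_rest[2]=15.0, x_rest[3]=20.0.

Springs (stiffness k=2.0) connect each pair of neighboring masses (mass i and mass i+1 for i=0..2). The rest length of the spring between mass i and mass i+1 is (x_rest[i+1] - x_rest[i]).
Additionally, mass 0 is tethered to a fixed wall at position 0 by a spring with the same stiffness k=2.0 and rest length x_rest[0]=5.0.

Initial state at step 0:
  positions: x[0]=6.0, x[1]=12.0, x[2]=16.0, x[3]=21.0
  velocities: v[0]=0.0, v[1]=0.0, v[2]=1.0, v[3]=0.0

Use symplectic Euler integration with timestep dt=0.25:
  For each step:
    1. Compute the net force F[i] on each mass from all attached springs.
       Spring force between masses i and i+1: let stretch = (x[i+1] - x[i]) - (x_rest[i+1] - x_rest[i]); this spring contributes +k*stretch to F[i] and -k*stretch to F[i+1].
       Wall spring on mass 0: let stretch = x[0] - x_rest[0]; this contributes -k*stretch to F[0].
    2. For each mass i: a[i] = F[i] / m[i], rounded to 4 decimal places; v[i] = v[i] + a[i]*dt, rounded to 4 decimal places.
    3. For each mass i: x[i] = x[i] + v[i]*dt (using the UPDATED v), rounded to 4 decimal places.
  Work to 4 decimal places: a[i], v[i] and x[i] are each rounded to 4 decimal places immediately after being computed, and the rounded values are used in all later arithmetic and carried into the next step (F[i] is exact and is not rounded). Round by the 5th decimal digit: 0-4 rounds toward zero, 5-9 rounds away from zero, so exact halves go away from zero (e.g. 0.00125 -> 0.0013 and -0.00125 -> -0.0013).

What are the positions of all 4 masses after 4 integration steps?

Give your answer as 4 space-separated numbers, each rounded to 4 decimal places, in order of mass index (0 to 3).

Step 0: x=[6.0000 12.0000 16.0000 21.0000] v=[0.0000 0.0000 1.0000 0.0000]
Step 1: x=[6.0000 11.7500 16.3750 21.0000] v=[0.0000 -1.0000 1.5000 0.0000]
Step 2: x=[5.9844 11.3594 16.7500 21.0469] v=[-0.0625 -1.5625 1.5000 0.1875]
Step 3: x=[5.9307 10.9707 16.9883 21.1817] v=[-0.2149 -1.5547 0.9532 0.5391]
Step 4: x=[5.8213 10.7042 16.9986 21.4173] v=[-0.4376 -1.0659 0.0411 0.9424]

Answer: 5.8213 10.7042 16.9986 21.4173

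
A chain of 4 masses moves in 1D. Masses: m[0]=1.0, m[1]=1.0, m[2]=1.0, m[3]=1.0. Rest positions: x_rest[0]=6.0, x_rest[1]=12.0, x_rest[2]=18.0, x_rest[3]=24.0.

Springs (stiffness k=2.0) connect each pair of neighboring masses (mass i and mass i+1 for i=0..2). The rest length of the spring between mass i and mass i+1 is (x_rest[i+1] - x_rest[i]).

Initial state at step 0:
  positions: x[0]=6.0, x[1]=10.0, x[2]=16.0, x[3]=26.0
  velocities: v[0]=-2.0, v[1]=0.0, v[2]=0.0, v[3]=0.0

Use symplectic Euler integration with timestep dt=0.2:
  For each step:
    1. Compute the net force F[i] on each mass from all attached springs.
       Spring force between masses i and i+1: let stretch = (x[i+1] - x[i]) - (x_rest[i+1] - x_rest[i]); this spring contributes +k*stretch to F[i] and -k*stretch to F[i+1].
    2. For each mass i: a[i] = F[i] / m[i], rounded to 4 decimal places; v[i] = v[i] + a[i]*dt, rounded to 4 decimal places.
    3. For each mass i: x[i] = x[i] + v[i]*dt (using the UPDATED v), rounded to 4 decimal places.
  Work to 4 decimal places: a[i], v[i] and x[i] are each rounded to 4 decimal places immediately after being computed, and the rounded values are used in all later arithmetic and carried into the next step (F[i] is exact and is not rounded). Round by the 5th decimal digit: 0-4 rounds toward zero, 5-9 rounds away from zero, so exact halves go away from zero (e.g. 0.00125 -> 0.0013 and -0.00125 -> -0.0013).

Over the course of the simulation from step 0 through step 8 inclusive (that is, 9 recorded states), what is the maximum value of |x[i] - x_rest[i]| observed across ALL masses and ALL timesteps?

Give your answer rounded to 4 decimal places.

Answer: 3.4108

Derivation:
Step 0: x=[6.0000 10.0000 16.0000 26.0000] v=[-2.0000 0.0000 0.0000 0.0000]
Step 1: x=[5.4400 10.1600 16.3200 25.6800] v=[-2.8000 0.8000 1.6000 -1.6000]
Step 2: x=[4.7776 10.4352 16.8960 25.0912] v=[-3.3120 1.3760 2.8800 -2.9440]
Step 3: x=[4.0878 10.7747 17.6108 24.3268] v=[-3.4490 1.6973 3.5738 -3.8221]
Step 4: x=[3.4530 11.1261 18.3160 23.5051] v=[-3.1742 1.7570 3.5258 -4.1085]
Step 5: x=[2.9520 11.4388 18.8611 22.7483] v=[-2.5050 1.5637 2.7255 -3.7841]
Step 6: x=[2.6499 11.6664 19.1234 22.1605] v=[-1.5103 1.1379 1.3115 -2.9390]
Step 7: x=[2.5892 11.7692 19.0321 21.8097] v=[-0.3037 0.5141 -0.4565 -1.7538]
Step 8: x=[2.7829 11.7187 18.5820 21.7167] v=[0.9683 -0.2527 -2.2506 -0.4648]
Max displacement = 3.4108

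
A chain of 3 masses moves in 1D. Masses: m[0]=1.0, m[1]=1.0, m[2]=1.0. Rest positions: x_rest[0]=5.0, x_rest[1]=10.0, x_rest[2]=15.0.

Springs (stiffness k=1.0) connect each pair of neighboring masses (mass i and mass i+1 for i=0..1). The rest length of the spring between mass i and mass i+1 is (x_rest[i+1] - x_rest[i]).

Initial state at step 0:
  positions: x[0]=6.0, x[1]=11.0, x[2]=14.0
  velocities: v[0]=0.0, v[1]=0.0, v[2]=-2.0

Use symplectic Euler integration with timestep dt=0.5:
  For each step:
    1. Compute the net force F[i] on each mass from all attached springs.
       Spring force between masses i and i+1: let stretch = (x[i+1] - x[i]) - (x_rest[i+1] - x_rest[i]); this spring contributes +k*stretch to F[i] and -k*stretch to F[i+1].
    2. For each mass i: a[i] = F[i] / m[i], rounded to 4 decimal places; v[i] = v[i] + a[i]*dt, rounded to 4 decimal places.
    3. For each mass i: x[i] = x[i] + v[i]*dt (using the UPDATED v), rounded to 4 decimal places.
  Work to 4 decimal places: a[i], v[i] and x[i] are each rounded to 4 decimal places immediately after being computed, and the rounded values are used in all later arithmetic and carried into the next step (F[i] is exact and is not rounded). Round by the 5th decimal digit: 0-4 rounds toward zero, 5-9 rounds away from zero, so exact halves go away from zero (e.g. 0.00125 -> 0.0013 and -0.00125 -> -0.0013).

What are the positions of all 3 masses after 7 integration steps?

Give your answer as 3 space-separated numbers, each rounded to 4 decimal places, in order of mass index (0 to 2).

Answer: 1.4462 8.6653 13.8889

Derivation:
Step 0: x=[6.0000 11.0000 14.0000] v=[0.0000 0.0000 -2.0000]
Step 1: x=[6.0000 10.5000 13.5000] v=[0.0000 -1.0000 -1.0000]
Step 2: x=[5.8750 9.6250 13.5000] v=[-0.2500 -1.7500 0.0000]
Step 3: x=[5.4375 8.7813 13.7813] v=[-0.8750 -1.6875 0.5625]
Step 4: x=[4.5860 8.3516 14.0626] v=[-1.7031 -0.8594 0.5625]
Step 5: x=[3.4259 8.4083 14.1661] v=[-2.3203 0.1133 0.2070]
Step 6: x=[2.2614 8.6588 14.0802] v=[-2.3291 0.5010 -0.1719]
Step 7: x=[1.4462 8.6653 13.8889] v=[-1.6304 0.0130 -0.3826]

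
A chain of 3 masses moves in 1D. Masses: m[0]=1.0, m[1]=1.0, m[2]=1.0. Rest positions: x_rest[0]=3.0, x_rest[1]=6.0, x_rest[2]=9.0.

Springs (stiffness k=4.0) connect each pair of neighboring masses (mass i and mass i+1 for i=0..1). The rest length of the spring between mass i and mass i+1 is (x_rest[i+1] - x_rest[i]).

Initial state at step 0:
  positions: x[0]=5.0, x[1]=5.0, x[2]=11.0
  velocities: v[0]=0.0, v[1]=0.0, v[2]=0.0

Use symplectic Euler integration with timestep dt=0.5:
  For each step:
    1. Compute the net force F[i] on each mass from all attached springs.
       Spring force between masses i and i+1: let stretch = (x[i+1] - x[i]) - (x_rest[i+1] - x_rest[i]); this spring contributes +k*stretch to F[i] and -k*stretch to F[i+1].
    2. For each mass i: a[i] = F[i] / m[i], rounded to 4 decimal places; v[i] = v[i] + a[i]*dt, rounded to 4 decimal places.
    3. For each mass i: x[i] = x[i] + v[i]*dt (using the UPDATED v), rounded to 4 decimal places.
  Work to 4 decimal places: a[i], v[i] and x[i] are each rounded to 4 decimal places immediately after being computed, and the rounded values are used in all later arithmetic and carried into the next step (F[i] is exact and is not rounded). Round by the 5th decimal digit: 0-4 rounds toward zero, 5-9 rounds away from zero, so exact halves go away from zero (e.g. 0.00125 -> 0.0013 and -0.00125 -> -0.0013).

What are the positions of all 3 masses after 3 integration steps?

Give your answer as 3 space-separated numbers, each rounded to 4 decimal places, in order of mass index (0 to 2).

Answer: 5.0000 5.0000 11.0000

Derivation:
Step 0: x=[5.0000 5.0000 11.0000] v=[0.0000 0.0000 0.0000]
Step 1: x=[2.0000 11.0000 8.0000] v=[-6.0000 12.0000 -6.0000]
Step 2: x=[5.0000 5.0000 11.0000] v=[6.0000 -12.0000 6.0000]
Step 3: x=[5.0000 5.0000 11.0000] v=[0.0000 0.0000 0.0000]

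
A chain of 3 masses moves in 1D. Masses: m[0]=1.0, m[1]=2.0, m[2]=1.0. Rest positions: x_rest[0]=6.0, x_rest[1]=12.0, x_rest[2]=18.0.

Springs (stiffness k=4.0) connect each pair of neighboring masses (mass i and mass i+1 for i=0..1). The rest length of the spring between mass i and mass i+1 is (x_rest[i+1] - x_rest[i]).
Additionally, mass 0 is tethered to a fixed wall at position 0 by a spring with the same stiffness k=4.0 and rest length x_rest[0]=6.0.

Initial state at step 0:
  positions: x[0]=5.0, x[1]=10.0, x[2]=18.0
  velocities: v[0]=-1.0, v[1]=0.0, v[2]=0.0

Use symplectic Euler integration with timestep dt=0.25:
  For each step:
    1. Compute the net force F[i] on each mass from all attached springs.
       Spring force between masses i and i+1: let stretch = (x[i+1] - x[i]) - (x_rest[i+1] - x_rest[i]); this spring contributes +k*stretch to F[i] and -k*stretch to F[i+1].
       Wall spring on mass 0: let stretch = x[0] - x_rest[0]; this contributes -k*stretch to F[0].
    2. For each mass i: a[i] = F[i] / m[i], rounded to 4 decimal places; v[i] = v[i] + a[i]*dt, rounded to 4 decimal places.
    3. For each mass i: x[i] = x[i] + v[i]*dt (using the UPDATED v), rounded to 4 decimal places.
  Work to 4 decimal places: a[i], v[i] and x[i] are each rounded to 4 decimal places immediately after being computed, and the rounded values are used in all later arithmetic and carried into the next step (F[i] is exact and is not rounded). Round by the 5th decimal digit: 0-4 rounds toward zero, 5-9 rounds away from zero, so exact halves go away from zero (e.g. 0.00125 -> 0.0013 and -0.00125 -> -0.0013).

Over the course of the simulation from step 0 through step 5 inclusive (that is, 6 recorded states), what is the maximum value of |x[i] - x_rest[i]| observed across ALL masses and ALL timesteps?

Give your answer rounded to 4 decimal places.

Step 0: x=[5.0000 10.0000 18.0000] v=[-1.0000 0.0000 0.0000]
Step 1: x=[4.7500 10.3750 17.5000] v=[-1.0000 1.5000 -2.0000]
Step 2: x=[4.7188 10.9375 16.7188] v=[-0.1250 2.2500 -3.1250]
Step 3: x=[5.0625 11.4453 15.9922] v=[1.3749 2.0313 -2.9063]
Step 4: x=[5.7363 11.7237 15.6289] v=[2.6952 1.1134 -1.4532]
Step 5: x=[6.4729 11.7418 15.7893] v=[2.9463 0.0723 0.6416]
Max displacement = 2.3711

Answer: 2.3711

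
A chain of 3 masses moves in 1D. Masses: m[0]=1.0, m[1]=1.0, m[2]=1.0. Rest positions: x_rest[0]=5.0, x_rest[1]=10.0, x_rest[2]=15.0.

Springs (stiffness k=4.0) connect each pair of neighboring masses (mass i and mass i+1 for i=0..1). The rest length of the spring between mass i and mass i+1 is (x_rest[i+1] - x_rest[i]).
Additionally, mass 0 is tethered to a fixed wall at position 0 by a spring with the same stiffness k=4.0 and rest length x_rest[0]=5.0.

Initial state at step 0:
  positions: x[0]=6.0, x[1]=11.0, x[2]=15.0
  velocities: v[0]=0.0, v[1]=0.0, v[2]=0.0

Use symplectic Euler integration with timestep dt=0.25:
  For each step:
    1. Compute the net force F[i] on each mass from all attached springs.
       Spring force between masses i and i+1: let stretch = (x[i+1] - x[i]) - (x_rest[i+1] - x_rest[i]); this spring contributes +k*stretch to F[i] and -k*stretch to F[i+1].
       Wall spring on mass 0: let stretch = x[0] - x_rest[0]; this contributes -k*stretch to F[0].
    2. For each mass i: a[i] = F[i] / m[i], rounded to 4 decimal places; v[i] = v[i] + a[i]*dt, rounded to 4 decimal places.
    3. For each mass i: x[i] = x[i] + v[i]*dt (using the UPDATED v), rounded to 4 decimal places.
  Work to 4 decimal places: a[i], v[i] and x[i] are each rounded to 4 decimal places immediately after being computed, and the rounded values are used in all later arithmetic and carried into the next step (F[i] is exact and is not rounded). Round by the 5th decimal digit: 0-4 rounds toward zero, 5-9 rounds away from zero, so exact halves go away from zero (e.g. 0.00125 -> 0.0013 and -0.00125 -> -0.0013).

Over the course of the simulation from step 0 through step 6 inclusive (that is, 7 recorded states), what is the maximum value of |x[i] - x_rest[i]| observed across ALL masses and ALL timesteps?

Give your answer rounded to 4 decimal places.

Step 0: x=[6.0000 11.0000 15.0000] v=[0.0000 0.0000 0.0000]
Step 1: x=[5.7500 10.7500 15.2500] v=[-1.0000 -1.0000 1.0000]
Step 2: x=[5.3125 10.3750 15.6250] v=[-1.7500 -1.5000 1.5000]
Step 3: x=[4.8125 10.0469 15.9375] v=[-2.0000 -1.3125 1.2500]
Step 4: x=[4.4180 9.8828 16.0274] v=[-1.5781 -0.6563 0.3594]
Step 5: x=[4.2852 9.8887 15.8311] v=[-0.5313 0.0235 -0.7852]
Step 6: x=[4.4820 9.9793 15.3992] v=[0.7870 0.3624 -1.7276]
Max displacement = 1.0274

Answer: 1.0274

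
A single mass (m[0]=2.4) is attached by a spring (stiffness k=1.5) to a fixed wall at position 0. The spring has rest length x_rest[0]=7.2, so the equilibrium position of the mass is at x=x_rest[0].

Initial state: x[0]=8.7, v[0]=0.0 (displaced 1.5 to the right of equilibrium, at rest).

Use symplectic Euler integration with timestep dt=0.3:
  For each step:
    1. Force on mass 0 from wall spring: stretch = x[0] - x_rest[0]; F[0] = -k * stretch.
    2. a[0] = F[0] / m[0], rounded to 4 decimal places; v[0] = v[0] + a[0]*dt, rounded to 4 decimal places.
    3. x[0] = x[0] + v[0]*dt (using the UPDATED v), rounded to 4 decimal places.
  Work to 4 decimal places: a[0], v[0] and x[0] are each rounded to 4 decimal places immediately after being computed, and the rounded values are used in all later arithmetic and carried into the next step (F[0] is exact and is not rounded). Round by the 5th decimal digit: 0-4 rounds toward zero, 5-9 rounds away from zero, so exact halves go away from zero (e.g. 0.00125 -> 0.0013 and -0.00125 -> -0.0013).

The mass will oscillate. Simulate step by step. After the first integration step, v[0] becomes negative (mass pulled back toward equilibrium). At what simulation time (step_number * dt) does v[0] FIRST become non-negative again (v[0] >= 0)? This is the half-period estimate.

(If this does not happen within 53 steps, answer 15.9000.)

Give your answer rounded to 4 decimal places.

Step 0: x=[8.7000] v=[0.0000]
Step 1: x=[8.6156] v=[-0.2813]
Step 2: x=[8.4516] v=[-0.5467]
Step 3: x=[8.2172] v=[-0.7814]
Step 4: x=[7.9256] v=[-0.9721]
Step 5: x=[7.5931] v=[-1.1082]
Step 6: x=[7.2385] v=[-1.1819]
Step 7: x=[6.8818] v=[-1.1891]
Step 8: x=[6.5430] v=[-1.1294]
Step 9: x=[6.2411] v=[-1.0062]
Step 10: x=[5.9932] v=[-0.8264]
Step 11: x=[5.8132] v=[-0.6001]
Step 12: x=[5.7112] v=[-0.3401]
Step 13: x=[5.6929] v=[-0.0610]
Step 14: x=[5.7594] v=[0.2216]
First v>=0 after going negative at step 14, time=4.2000

Answer: 4.2000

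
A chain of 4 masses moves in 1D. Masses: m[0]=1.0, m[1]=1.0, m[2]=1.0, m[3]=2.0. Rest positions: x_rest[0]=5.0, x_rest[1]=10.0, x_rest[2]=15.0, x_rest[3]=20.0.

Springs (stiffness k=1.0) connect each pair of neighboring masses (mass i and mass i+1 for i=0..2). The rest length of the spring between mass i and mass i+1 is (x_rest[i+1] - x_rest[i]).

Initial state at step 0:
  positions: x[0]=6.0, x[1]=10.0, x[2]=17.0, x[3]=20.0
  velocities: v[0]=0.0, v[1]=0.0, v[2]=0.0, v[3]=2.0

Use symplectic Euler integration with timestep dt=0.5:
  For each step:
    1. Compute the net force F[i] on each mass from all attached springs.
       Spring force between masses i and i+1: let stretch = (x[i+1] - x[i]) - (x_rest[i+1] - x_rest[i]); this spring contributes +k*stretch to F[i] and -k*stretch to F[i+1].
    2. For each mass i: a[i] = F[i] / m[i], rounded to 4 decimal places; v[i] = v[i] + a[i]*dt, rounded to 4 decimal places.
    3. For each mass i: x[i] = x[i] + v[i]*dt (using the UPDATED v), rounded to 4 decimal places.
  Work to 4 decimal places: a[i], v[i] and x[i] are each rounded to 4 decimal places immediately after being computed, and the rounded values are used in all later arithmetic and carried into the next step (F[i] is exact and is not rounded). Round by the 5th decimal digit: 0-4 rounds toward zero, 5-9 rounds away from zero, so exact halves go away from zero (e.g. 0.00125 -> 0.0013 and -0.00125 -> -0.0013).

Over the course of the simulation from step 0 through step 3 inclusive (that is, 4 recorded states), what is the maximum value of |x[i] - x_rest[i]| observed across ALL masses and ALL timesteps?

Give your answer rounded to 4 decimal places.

Answer: 3.3790

Derivation:
Step 0: x=[6.0000 10.0000 17.0000 20.0000] v=[0.0000 0.0000 0.0000 2.0000]
Step 1: x=[5.7500 10.7500 16.0000 21.2500] v=[-0.5000 1.5000 -2.0000 2.5000]
Step 2: x=[5.5000 11.5625 15.0000 22.4688] v=[-0.5000 1.6250 -2.0000 2.4375]
Step 3: x=[5.5157 11.7188 15.0079 23.3790] v=[0.0313 0.3125 0.0157 1.8203]
Max displacement = 3.3790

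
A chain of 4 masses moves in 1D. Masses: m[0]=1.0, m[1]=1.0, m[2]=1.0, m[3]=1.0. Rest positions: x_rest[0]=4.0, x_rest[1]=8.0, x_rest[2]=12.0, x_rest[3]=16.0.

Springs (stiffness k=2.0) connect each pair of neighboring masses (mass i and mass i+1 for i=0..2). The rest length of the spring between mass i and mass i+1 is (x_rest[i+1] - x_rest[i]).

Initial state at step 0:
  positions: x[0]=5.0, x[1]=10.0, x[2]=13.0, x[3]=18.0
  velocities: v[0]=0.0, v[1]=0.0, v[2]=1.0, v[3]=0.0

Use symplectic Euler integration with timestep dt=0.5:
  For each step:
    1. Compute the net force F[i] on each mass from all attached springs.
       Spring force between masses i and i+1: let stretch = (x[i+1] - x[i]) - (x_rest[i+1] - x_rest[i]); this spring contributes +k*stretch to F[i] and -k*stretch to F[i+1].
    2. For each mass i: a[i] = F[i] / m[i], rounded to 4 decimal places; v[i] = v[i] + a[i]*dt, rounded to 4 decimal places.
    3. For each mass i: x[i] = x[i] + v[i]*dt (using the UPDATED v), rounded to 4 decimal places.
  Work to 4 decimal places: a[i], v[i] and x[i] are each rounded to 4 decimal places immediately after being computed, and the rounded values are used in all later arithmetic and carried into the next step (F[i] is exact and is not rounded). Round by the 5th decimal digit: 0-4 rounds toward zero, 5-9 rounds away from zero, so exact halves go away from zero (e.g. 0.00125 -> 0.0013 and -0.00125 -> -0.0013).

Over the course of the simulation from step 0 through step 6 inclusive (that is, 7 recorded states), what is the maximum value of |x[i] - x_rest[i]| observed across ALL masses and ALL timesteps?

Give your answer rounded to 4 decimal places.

Step 0: x=[5.0000 10.0000 13.0000 18.0000] v=[0.0000 0.0000 1.0000 0.0000]
Step 1: x=[5.5000 9.0000 14.5000 17.5000] v=[1.0000 -2.0000 3.0000 -1.0000]
Step 2: x=[5.7500 9.0000 14.7500 17.5000] v=[0.5000 0.0000 0.5000 0.0000]
Step 3: x=[5.6250 10.2500 13.5000 18.1250] v=[-0.2500 2.5000 -2.5000 1.2500]
Step 4: x=[5.8125 10.8125 12.9375 18.4375] v=[0.3750 1.1250 -1.1250 0.6250]
Step 5: x=[6.5000 9.9375 14.0625 18.0000] v=[1.3750 -1.7500 2.2500 -0.8750]
Step 6: x=[6.9063 9.4063 15.0938 17.5938] v=[0.8125 -1.0625 2.0625 -0.8125]
Max displacement = 3.0938

Answer: 3.0938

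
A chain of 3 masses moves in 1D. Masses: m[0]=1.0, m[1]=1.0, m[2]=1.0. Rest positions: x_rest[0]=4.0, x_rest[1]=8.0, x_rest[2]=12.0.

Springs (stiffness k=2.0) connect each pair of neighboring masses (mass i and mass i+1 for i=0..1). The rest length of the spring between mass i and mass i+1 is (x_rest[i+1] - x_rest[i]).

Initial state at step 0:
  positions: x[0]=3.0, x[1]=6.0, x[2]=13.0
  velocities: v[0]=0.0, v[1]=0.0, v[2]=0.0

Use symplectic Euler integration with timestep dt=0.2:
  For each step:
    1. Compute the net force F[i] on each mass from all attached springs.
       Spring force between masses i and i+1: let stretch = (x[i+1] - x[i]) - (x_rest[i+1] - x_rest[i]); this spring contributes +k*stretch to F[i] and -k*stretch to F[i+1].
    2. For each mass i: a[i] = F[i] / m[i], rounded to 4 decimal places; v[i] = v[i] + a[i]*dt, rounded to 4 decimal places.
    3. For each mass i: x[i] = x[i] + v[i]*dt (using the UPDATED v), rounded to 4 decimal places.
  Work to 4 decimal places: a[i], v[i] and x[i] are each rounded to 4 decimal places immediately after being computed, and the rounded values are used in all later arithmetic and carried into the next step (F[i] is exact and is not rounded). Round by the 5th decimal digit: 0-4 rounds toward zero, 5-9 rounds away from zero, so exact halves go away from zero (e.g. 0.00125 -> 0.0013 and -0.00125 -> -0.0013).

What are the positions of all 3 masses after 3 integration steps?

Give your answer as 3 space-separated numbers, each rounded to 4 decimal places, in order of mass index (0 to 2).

Step 0: x=[3.0000 6.0000 13.0000] v=[0.0000 0.0000 0.0000]
Step 1: x=[2.9200 6.3200 12.7600] v=[-0.4000 1.6000 -1.2000]
Step 2: x=[2.7920 6.8832 12.3248] v=[-0.6400 2.8160 -2.1760]
Step 3: x=[2.6713 7.5544 11.7743] v=[-0.6035 3.3562 -2.7526]

Answer: 2.6713 7.5544 11.7743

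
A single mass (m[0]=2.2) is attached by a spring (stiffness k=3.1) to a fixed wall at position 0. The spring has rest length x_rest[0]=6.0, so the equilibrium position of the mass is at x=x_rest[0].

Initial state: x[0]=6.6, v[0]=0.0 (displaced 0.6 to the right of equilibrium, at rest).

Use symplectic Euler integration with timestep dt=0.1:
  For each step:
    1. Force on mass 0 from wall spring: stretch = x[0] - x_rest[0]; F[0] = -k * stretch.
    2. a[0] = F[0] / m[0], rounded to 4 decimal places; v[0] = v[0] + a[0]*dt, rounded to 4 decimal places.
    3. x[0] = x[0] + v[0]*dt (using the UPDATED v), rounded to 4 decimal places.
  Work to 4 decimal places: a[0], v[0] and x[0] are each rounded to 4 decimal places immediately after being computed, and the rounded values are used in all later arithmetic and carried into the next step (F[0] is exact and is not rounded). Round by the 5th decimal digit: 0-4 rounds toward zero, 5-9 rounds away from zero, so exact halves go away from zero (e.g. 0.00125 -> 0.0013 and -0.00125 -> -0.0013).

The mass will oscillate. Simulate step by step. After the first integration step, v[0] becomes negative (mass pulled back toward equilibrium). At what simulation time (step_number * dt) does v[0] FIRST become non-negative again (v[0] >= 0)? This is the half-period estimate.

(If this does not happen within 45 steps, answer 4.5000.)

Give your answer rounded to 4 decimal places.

Answer: 2.7000

Derivation:
Step 0: x=[6.6000] v=[0.0000]
Step 1: x=[6.5915] v=[-0.0846]
Step 2: x=[6.5747] v=[-0.1680]
Step 3: x=[6.5498] v=[-0.2490]
Step 4: x=[6.5172] v=[-0.3265]
Step 5: x=[6.4773] v=[-0.3994]
Step 6: x=[6.4306] v=[-0.4667]
Step 7: x=[6.3779] v=[-0.5274]
Step 8: x=[6.3198] v=[-0.5807]
Step 9: x=[6.2572] v=[-0.6258]
Step 10: x=[6.1910] v=[-0.6620]
Step 11: x=[6.1221] v=[-0.6889]
Step 12: x=[6.0515] v=[-0.7061]
Step 13: x=[5.9802] v=[-0.7134]
Step 14: x=[5.9091] v=[-0.7106]
Step 15: x=[5.8393] v=[-0.6978]
Step 16: x=[5.7718] v=[-0.6752]
Step 17: x=[5.7075] v=[-0.6430]
Step 18: x=[5.6473] v=[-0.6018]
Step 19: x=[5.5921] v=[-0.5521]
Step 20: x=[5.5426] v=[-0.4946]
Step 21: x=[5.4996] v=[-0.4302]
Step 22: x=[5.4636] v=[-0.3597]
Step 23: x=[5.4352] v=[-0.2841]
Step 24: x=[5.4148] v=[-0.2045]
Step 25: x=[5.4026] v=[-0.1220]
Step 26: x=[5.3988] v=[-0.0378]
Step 27: x=[5.4035] v=[0.0469]
First v>=0 after going negative at step 27, time=2.7000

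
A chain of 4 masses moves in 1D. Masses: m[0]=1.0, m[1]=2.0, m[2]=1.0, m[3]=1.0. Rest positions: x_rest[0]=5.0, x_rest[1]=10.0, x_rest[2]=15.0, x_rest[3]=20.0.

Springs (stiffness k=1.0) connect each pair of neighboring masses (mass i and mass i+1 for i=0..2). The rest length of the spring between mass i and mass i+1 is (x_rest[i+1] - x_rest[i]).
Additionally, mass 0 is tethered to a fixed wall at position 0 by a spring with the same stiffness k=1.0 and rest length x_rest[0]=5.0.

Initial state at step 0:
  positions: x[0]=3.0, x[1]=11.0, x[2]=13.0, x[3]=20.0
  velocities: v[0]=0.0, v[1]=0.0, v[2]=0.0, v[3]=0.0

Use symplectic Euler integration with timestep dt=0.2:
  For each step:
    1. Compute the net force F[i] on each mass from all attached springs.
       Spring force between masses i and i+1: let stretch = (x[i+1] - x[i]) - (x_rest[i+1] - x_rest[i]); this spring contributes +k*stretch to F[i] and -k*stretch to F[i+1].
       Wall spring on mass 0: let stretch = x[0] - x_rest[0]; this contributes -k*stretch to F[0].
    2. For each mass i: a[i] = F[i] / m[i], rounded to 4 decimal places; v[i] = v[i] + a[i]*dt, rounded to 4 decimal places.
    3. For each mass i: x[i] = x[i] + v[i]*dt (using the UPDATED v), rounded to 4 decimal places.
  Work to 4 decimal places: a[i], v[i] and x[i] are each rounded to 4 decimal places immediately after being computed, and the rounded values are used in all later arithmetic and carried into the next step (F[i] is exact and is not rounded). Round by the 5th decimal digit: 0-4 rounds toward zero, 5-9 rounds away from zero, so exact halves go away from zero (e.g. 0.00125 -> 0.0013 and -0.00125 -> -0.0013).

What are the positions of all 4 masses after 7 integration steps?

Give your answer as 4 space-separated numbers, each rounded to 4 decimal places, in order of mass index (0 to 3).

Step 0: x=[3.0000 11.0000 13.0000 20.0000] v=[0.0000 0.0000 0.0000 0.0000]
Step 1: x=[3.2000 10.8800 13.2000 19.9200] v=[1.0000 -0.6000 1.0000 -0.4000]
Step 2: x=[3.5792 10.6528 13.5760 19.7712] v=[1.8960 -1.1360 1.8800 -0.7440]
Step 3: x=[4.0982 10.3426 14.0829 19.5746] v=[2.5949 -1.5510 2.5344 -0.9830]
Step 4: x=[4.7030 9.9823 14.6598 19.3583] v=[3.0241 -1.8014 2.8847 -1.0813]
Step 5: x=[5.3309 9.6100 15.2376 19.1541] v=[3.1394 -1.8616 2.8889 -1.0210]
Step 6: x=[5.9167 9.2647 15.7469 18.9932] v=[2.9290 -1.7267 2.5467 -0.8043]
Step 7: x=[6.3998 8.9820 16.1268 18.9025] v=[2.4153 -1.4133 1.8995 -0.4536]

Answer: 6.3998 8.9820 16.1268 18.9025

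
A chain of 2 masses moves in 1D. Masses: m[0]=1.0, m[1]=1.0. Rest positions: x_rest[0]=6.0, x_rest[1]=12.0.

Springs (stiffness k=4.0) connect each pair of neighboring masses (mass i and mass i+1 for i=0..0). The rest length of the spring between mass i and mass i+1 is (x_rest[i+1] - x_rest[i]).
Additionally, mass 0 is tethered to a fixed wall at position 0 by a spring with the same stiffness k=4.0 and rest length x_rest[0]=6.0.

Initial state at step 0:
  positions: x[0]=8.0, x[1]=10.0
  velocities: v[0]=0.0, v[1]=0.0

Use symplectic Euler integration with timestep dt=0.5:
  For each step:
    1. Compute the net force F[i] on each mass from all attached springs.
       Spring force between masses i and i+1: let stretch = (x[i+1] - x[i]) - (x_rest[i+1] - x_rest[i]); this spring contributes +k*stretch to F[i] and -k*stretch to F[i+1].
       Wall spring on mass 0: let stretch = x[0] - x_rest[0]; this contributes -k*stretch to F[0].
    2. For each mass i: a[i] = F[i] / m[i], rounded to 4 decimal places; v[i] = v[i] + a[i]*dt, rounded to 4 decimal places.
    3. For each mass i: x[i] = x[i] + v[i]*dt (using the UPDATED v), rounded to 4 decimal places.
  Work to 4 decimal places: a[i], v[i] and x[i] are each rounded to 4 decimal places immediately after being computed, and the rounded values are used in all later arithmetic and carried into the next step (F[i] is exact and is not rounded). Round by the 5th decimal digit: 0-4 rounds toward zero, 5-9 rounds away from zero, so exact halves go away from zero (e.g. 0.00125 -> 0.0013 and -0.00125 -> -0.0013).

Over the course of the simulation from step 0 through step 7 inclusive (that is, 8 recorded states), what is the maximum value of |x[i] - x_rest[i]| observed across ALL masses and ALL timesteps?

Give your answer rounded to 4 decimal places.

Step 0: x=[8.0000 10.0000] v=[0.0000 0.0000]
Step 1: x=[2.0000 14.0000] v=[-12.0000 8.0000]
Step 2: x=[6.0000 12.0000] v=[8.0000 -4.0000]
Step 3: x=[10.0000 10.0000] v=[8.0000 -4.0000]
Step 4: x=[4.0000 14.0000] v=[-12.0000 8.0000]
Step 5: x=[4.0000 14.0000] v=[0.0000 0.0000]
Step 6: x=[10.0000 10.0000] v=[12.0000 -8.0000]
Step 7: x=[6.0000 12.0000] v=[-8.0000 4.0000]
Max displacement = 4.0000

Answer: 4.0000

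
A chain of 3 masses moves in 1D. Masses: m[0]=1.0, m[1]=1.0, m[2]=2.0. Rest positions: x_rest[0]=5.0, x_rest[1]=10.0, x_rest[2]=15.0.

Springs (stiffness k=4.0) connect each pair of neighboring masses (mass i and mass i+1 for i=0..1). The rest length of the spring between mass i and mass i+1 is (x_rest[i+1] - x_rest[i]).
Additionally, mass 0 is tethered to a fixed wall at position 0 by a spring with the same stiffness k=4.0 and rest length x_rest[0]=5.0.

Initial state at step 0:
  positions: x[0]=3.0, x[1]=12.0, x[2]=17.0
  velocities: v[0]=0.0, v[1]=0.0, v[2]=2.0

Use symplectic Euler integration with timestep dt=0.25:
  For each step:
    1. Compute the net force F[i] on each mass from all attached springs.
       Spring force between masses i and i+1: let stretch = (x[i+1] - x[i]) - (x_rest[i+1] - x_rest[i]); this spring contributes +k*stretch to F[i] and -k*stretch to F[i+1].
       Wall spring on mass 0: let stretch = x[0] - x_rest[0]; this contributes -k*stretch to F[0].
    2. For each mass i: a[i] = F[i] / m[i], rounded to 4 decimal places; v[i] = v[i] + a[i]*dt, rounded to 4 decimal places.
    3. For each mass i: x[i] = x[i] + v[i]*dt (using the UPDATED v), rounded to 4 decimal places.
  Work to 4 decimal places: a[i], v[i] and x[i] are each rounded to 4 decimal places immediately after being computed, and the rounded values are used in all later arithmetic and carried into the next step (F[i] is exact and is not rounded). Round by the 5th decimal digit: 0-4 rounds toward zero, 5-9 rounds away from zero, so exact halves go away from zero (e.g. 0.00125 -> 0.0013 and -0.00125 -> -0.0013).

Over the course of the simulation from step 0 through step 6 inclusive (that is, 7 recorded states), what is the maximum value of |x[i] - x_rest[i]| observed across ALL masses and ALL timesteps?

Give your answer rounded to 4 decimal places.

Answer: 4.5212

Derivation:
Step 0: x=[3.0000 12.0000 17.0000] v=[0.0000 0.0000 2.0000]
Step 1: x=[4.5000 11.0000 17.5000] v=[6.0000 -4.0000 2.0000]
Step 2: x=[6.5000 10.0000 17.8125] v=[8.0000 -4.0000 1.2500]
Step 3: x=[7.7500 10.0781 17.7734] v=[5.0000 0.3125 -0.1563]
Step 4: x=[7.6445 11.4980 17.3974] v=[-0.4219 5.6797 -1.5040]
Step 5: x=[6.5913 13.4294 16.9090] v=[-4.2129 7.7256 -1.9537]
Step 6: x=[5.5998 14.5212 16.6106] v=[-3.9661 4.3671 -1.1935]
Max displacement = 4.5212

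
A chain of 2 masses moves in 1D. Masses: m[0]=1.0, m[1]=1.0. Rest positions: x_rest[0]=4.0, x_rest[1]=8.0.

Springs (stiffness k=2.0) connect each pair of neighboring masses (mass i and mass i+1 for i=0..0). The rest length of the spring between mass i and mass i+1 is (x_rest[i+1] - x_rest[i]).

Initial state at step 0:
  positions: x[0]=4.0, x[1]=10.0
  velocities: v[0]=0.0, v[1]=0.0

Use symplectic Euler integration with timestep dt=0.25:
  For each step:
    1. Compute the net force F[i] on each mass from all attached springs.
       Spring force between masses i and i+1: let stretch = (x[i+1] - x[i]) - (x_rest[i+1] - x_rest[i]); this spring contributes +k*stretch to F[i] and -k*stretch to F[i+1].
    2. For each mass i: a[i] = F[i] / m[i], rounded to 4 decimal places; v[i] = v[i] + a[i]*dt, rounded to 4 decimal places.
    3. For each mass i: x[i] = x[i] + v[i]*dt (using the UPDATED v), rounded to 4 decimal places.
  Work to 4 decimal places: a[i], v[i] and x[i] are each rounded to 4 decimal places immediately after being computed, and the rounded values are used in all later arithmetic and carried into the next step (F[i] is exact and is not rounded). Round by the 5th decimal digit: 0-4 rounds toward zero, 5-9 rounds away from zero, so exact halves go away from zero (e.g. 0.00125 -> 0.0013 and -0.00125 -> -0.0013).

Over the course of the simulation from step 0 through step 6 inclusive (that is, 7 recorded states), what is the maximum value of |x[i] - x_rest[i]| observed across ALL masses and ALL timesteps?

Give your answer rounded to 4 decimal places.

Answer: 2.0223

Derivation:
Step 0: x=[4.0000 10.0000] v=[0.0000 0.0000]
Step 1: x=[4.2500 9.7500] v=[1.0000 -1.0000]
Step 2: x=[4.6875 9.3125] v=[1.7500 -1.7500]
Step 3: x=[5.2031 8.7969] v=[2.0625 -2.0625]
Step 4: x=[5.6680 8.3321] v=[1.8594 -1.8594]
Step 5: x=[5.9659 8.0342] v=[1.1915 -1.1915]
Step 6: x=[6.0223 7.9778] v=[0.2257 -0.2257]
Max displacement = 2.0223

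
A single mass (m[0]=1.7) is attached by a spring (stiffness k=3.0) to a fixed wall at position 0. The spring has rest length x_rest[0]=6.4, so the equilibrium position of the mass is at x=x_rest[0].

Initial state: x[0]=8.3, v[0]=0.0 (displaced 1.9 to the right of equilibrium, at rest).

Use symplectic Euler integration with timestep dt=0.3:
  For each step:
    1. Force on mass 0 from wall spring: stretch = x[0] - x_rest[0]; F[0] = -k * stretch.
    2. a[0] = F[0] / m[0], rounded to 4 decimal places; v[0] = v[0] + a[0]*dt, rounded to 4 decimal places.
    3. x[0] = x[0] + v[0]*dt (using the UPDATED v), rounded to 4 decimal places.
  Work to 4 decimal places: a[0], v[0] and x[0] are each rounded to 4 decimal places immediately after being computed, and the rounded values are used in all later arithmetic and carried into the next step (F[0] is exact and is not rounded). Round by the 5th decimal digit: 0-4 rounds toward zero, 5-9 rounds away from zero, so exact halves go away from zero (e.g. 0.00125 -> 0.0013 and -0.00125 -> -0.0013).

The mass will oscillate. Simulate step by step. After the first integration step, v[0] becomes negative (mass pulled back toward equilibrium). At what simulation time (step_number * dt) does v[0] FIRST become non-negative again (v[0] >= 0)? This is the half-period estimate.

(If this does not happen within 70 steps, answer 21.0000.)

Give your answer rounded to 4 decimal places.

Answer: 2.4000

Derivation:
Step 0: x=[8.3000] v=[0.0000]
Step 1: x=[7.9982] v=[-1.0059]
Step 2: x=[7.4426] v=[-1.8520]
Step 3: x=[6.7214] v=[-2.4040]
Step 4: x=[5.9491] v=[-2.5742]
Step 5: x=[5.2485] v=[-2.3355]
Step 6: x=[4.7307] v=[-1.7259]
Step 7: x=[4.4780] v=[-0.8422]
Step 8: x=[4.5306] v=[0.1753]
First v>=0 after going negative at step 8, time=2.4000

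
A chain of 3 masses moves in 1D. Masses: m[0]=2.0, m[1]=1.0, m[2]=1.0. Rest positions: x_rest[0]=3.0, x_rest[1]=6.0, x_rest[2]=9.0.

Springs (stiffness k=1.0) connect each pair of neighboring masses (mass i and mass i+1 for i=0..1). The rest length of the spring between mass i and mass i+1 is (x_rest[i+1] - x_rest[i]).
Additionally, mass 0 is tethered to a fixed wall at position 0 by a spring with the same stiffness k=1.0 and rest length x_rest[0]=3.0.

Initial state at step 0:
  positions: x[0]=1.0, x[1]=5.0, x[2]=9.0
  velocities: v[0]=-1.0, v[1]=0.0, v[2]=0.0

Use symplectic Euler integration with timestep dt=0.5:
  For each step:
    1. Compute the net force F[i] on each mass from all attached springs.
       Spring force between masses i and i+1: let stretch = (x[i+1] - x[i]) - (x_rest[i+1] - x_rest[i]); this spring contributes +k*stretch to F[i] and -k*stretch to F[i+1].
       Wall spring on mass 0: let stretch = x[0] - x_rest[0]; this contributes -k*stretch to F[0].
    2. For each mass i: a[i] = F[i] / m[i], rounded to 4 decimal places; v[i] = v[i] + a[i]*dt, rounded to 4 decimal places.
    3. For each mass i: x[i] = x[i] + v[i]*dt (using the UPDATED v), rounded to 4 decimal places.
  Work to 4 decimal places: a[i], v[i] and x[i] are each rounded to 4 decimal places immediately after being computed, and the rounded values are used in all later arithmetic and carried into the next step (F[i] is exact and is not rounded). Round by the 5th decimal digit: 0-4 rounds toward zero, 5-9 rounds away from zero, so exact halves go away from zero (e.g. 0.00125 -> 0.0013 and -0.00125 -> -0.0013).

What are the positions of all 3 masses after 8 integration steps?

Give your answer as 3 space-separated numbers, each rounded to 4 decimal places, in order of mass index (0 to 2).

Step 0: x=[1.0000 5.0000 9.0000] v=[-1.0000 0.0000 0.0000]
Step 1: x=[0.8750 5.0000 8.7500] v=[-0.2500 0.0000 -0.5000]
Step 2: x=[1.1563 4.9063 8.3125] v=[0.5625 -0.1875 -0.8750]
Step 3: x=[1.7618 4.7266 7.7735] v=[1.2110 -0.3594 -1.0781]
Step 4: x=[2.5177 4.5674 7.2227] v=[1.5118 -0.3184 -1.1016]
Step 5: x=[3.2151 4.5596 6.7581] v=[1.3948 -0.0156 -0.9293]
Step 6: x=[3.6787 4.7653 6.4938] v=[0.9272 0.4114 -0.5286]
Step 7: x=[3.8183 5.1315 6.5474] v=[0.2792 0.7324 0.1072]
Step 8: x=[3.6448 5.5234 6.9971] v=[-0.3471 0.7838 0.8993]

Answer: 3.6448 5.5234 6.9971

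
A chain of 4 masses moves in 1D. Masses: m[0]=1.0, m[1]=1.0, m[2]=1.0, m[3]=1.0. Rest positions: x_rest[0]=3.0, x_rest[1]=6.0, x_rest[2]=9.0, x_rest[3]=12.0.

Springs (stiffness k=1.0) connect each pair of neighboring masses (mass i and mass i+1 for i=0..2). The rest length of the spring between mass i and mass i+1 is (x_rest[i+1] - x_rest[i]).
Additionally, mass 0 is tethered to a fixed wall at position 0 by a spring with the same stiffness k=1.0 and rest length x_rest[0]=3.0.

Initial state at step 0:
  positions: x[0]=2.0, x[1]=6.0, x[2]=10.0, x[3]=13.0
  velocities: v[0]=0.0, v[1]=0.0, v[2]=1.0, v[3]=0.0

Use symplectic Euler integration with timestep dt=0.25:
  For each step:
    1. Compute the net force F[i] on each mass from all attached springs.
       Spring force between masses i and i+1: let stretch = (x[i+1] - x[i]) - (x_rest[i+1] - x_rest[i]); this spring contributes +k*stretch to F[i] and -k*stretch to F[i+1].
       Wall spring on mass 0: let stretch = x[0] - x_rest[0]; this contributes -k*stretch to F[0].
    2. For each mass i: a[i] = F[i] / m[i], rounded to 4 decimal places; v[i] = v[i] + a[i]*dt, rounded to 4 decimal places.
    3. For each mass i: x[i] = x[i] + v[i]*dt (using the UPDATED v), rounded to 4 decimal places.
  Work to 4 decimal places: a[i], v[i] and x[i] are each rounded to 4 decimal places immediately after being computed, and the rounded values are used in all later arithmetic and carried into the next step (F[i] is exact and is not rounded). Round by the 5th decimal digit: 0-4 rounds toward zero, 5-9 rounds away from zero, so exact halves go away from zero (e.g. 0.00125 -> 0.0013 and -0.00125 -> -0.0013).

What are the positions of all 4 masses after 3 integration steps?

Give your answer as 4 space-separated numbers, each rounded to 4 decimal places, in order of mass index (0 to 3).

Step 0: x=[2.0000 6.0000 10.0000 13.0000] v=[0.0000 0.0000 1.0000 0.0000]
Step 1: x=[2.1250 6.0000 10.1875 13.0000] v=[0.5000 0.0000 0.7500 0.0000]
Step 2: x=[2.3594 6.0195 10.2891 13.0117] v=[0.9375 0.0781 0.4063 0.0469]
Step 3: x=[2.6751 6.0771 10.2940 13.0408] v=[1.2627 0.2305 0.0196 0.1163]

Answer: 2.6751 6.0771 10.2940 13.0408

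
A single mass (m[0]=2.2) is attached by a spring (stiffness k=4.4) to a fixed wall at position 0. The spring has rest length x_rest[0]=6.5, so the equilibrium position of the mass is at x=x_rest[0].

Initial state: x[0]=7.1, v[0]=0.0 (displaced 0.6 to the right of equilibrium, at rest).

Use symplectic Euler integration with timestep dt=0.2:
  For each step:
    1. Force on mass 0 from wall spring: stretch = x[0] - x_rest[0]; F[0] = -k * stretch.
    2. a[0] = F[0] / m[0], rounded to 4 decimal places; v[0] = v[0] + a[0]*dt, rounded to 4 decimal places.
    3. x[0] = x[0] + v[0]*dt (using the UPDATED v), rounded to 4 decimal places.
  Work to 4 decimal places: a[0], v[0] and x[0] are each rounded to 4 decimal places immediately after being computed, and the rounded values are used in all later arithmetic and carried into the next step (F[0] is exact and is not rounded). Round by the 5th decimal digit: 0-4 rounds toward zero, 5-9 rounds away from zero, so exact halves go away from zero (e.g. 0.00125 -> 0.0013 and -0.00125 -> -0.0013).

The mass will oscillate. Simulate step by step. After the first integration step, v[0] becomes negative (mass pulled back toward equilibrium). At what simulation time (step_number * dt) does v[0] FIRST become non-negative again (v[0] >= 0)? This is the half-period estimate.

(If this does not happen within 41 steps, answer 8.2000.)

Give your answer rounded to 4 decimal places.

Step 0: x=[7.1000] v=[0.0000]
Step 1: x=[7.0520] v=[-0.2400]
Step 2: x=[6.9598] v=[-0.4608]
Step 3: x=[6.8309] v=[-0.6447]
Step 4: x=[6.6755] v=[-0.7771]
Step 5: x=[6.5060] v=[-0.8473]
Step 6: x=[6.3361] v=[-0.8497]
Step 7: x=[6.1793] v=[-0.7841]
Step 8: x=[6.0481] v=[-0.6558]
Step 9: x=[5.9531] v=[-0.4750]
Step 10: x=[5.9019] v=[-0.2562]
Step 11: x=[5.8985] v=[-0.0170]
Step 12: x=[5.9432] v=[0.2236]
First v>=0 after going negative at step 12, time=2.4000

Answer: 2.4000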